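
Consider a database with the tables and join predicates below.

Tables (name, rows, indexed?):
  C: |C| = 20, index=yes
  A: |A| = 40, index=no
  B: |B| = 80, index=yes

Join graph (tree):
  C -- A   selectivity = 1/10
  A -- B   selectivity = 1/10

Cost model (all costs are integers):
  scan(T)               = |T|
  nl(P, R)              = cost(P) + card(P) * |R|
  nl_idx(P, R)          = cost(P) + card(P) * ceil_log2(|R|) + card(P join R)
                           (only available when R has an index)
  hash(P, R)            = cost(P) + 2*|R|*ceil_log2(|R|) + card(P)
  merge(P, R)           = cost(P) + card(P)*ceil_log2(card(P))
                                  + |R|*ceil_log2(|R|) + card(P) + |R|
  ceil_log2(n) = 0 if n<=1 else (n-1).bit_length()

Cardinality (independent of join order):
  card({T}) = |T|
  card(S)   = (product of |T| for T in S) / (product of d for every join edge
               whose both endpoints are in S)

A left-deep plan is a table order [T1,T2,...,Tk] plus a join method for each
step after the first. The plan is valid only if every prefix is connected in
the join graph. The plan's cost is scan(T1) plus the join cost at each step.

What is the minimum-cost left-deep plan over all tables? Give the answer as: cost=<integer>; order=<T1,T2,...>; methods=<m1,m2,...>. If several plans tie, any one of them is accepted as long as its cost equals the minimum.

cost=1160; order=A,B,C; methods=nl_idx,hash

Selinger DP (subsets sized 1..n):
  {C}: scan cost=20, card=20
  {A}: scan cost=40, card=40
  {B}: scan cost=80, card=80
  {AC}: card=80; try (C,hash)→280, (C,nl_idx)→320, (A,merge)→420, (C,merge)→440, (A,hash)→520, (A,nl)→820 …(+1); best=280 via (C,hash)
  {AB}: card=320; try (B,nl_idx)→640, (A,hash)→640, (B,merge)→960, (A,merge)→1000, (B,hash)→1200, (B,nl)→3240 …(+1); best=640 via (B,nl_idx)
  {ABC}: card=640; try (C,hash)→1160, (B,hash)→1480, (B,nl_idx)→1480, (B,merge)→1560, (C,nl_idx)→2880, (C,merge)→3960 …(+2); best=1160 via (C,hash)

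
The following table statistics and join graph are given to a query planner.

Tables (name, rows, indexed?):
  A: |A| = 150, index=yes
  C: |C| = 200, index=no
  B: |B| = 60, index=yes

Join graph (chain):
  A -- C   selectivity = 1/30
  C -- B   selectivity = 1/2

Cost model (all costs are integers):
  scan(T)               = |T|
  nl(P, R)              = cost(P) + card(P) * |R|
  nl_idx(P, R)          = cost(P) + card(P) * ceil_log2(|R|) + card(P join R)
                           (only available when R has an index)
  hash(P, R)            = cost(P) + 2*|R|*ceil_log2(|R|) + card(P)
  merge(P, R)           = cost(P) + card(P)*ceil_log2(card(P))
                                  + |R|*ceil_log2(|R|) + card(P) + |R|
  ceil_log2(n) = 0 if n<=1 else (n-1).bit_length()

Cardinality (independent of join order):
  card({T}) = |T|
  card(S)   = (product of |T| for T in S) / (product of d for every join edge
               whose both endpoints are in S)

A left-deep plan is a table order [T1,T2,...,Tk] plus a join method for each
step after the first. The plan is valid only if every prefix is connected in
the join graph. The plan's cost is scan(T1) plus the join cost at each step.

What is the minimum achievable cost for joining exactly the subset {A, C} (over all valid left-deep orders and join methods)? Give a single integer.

2800

Selinger DP over subsets of {A,C}:
  {A}: scan cost=150, card=150
  {C}: scan cost=200, card=200
  {AC}: card=1000; try (A,hash)→2800, (A,nl_idx)→2800, (C,merge)→3300, (A,merge)→3350, (C,hash)→3500, (C,nl)→30150 …(+1); best=2800 via (A,hash)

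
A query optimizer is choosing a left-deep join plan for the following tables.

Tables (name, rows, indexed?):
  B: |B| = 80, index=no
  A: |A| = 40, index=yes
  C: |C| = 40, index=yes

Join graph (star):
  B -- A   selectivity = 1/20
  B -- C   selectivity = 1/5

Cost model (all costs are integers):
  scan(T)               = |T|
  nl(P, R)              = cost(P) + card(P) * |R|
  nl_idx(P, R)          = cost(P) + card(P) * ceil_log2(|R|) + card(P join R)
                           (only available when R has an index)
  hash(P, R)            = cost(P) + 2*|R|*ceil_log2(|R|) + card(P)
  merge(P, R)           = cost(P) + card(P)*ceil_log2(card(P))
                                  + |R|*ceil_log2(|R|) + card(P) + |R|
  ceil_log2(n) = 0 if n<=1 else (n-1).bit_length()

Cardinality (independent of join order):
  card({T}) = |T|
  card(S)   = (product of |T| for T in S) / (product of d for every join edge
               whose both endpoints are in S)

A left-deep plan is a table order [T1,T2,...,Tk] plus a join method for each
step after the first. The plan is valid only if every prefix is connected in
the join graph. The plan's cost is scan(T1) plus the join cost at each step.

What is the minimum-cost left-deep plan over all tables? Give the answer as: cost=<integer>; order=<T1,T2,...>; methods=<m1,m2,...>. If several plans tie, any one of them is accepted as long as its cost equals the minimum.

Selinger DP (subsets sized 1..n):
  {B}: scan cost=80, card=80
  {A}: scan cost=40, card=40
  {C}: scan cost=40, card=40
  {AB}: card=160; try (A,hash)→640, (A,nl_idx)→720, (B,merge)→960, (A,merge)→1000, (B,hash)→1200, (B,nl)→3240 …(+1); best=640 via (A,hash)
  {BC}: card=640; try (C,hash)→640, (B,merge)→960, (C,merge)→1000, (C,nl_idx)→1200, (B,hash)→1200, (B,nl)→3240 …(+1); best=640 via (C,hash)
  {ABC}: card=1280; try (C,hash)→1280, (A,hash)→1760, (C,merge)→2360, (C,nl_idx)→2880, (A,nl_idx)→5760, (C,nl)→7040 …(+2); best=1280 via (C,hash)

cost=1280; order=B,A,C; methods=hash,hash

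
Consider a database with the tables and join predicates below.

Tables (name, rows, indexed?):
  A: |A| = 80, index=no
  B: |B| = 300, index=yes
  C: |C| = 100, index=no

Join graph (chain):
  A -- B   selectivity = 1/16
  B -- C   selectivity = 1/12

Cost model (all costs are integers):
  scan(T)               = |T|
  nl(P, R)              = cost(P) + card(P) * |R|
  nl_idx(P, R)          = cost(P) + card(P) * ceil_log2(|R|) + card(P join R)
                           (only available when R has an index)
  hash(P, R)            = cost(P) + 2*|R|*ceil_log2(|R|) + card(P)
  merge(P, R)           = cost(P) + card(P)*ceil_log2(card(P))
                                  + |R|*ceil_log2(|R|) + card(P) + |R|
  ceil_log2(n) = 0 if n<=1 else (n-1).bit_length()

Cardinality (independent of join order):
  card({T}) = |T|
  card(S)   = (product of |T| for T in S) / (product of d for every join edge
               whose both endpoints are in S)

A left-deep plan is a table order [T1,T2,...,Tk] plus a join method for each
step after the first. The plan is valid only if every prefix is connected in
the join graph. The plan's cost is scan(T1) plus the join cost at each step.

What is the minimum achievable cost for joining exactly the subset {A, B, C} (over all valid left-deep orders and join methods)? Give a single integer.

Selinger DP over subsets of {A,B,C}:
  {A}: scan cost=80, card=80
  {B}: scan cost=300, card=300
  {C}: scan cost=100, card=100
  {AB}: card=1500; try (A,hash)→1720, (B,nl_idx)→2300, (B,merge)→3720, (A,merge)→3940, (B,hash)→5560, (B,nl)→24080 …(+1); best=1720 via (A,hash)
  {BC}: card=2500; try (C,hash)→2000, (B,nl_idx)→3500, (B,merge)→3900, (C,merge)→4100, (B,hash)→5600, (B,nl)→30100 …(+1); best=2000 via (C,hash)
  {ABC}: card=12500; try (C,hash)→4620, (A,hash)→5620, (C,merge)→20520, (A,merge)→35140, (C,nl)→151720, (A,nl)→202000; best=4620 via (C,hash)

4620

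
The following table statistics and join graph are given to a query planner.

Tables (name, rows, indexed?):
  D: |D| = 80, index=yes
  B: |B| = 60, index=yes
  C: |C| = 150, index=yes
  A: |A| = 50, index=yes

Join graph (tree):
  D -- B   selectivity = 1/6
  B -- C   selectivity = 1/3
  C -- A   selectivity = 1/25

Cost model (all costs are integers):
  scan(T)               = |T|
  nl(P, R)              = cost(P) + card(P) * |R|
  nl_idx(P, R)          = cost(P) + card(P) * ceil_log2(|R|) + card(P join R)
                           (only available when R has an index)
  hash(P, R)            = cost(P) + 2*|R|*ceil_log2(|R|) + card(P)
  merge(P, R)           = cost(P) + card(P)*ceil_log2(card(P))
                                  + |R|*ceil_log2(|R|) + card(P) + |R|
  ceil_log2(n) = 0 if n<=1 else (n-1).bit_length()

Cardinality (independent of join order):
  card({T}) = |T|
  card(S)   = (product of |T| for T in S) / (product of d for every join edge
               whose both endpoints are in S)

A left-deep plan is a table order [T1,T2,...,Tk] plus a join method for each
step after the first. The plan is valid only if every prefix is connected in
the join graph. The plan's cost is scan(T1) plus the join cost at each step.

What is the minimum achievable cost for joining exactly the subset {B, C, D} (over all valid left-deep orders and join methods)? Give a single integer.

4080

Selinger DP over subsets of {B,C,D}:
  {D}: scan cost=80, card=80
  {B}: scan cost=60, card=60
  {C}: scan cost=150, card=150
  {BD}: card=800; try (B,hash)→880, (D,merge)→1120, (B,merge)→1140, (D,hash)→1240, (D,nl_idx)→1280, (B,nl_idx)→1360 …(+2); best=880 via (B,hash)
  {BC}: card=3000; try (B,hash)→1020, (C,merge)→1830, (B,merge)→1920, (C,hash)→2520, (C,nl_idx)→3540, (B,nl_idx)→4050 …(+2); best=1020 via (B,hash)
  {BCD}: card=40000; try (C,hash)→4080, (D,hash)→5140, (C,merge)→11030, (D,merge)→40660, (C,nl_idx)→47280, (D,nl_idx)→62020 …(+2); best=4080 via (C,hash)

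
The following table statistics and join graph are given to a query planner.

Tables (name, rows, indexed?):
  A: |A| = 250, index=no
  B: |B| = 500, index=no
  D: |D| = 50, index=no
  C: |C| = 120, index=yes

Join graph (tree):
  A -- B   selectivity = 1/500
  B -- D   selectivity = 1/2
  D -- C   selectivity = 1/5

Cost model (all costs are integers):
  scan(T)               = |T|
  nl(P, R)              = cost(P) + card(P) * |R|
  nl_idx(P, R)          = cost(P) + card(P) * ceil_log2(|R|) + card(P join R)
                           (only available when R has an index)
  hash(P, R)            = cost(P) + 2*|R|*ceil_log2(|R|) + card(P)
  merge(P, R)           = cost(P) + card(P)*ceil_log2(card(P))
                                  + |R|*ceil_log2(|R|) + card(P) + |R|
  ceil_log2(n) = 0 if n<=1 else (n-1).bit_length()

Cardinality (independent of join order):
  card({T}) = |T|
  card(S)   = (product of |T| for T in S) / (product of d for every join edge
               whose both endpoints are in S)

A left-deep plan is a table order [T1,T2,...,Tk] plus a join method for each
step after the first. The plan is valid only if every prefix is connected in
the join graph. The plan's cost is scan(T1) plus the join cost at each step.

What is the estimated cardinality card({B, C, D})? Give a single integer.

Tables in S: B(500), C(120), D(50)
Edges inside S: B-D(d=2), D-C(d=5)
numerator = 500 * 120 * 50 = 3000000
denominator = 2 * 5 = 10
card(S) = 3000000 / 10 = 300000

300000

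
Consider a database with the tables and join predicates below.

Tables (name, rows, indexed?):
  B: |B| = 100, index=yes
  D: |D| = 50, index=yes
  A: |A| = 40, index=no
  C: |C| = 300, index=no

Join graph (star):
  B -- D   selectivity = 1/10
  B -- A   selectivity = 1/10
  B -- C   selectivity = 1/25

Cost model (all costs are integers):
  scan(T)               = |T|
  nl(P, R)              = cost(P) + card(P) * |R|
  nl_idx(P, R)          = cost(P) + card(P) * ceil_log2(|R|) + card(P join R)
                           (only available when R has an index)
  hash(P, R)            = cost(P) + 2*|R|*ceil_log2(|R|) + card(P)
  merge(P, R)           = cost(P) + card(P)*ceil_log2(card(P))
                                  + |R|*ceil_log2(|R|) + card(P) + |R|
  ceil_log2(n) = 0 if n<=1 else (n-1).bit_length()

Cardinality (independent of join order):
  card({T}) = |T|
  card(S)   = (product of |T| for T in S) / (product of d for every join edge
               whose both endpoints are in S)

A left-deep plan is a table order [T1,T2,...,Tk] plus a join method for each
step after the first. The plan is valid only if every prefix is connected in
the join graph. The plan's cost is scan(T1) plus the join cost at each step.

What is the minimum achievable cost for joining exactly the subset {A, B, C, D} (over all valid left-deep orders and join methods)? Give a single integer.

Selinger DP over subsets of {A,B,C,D}:
  {B}: scan cost=100, card=100
  {D}: scan cost=50, card=50
  {A}: scan cost=40, card=40
  {C}: scan cost=300, card=300
  {BD}: card=500; try (D,hash)→800, (B,nl_idx)→900, (D,nl_idx)→1200, (B,merge)→1200, (D,merge)→1250, (B,hash)→1500 …(+2); best=800 via (D,hash)
  {AB}: card=400; try (A,hash)→680, (B,nl_idx)→720, (B,merge)→1120, (A,merge)→1180, (B,hash)→1480, (B,nl)→4040 …(+1); best=680 via (A,hash)
  {BC}: card=1200; try (B,hash)→2000, (B,nl_idx)→3600, (C,merge)→3900, (B,merge)→4100, (C,hash)→5600, (C,nl)→30100 …(+1); best=2000 via (B,hash)
  {ABD}: card=2000; try (D,hash)→1680, (A,hash)→1780, (D,merge)→5030, (D,nl_idx)→5080, (A,merge)→6080, (D,nl)→20680 …(+1); best=1680 via (D,hash)
  {BCD}: card=6000; try (D,hash)→3800, (C,hash)→6700, (C,merge)→8800, (D,nl_idx)→15200, (D,merge)→16750, (D,nl)→62000 …(+1); best=3800 via (D,hash)
  {ABC}: card=4800; try (A,hash)→3680, (C,hash)→6480, (C,merge)→7680, (A,merge)→16680, (A,nl)→50000, (C,nl)→120680; best=3680 via (A,hash)
  {ABCD}: card=24000; try (D,hash)→9080, (C,hash)→9080, (A,hash)→10280, (C,merge)→28680, (D,nl_idx)→56480, (D,merge)→71230 …(+4); best=9080 via (D,hash)

9080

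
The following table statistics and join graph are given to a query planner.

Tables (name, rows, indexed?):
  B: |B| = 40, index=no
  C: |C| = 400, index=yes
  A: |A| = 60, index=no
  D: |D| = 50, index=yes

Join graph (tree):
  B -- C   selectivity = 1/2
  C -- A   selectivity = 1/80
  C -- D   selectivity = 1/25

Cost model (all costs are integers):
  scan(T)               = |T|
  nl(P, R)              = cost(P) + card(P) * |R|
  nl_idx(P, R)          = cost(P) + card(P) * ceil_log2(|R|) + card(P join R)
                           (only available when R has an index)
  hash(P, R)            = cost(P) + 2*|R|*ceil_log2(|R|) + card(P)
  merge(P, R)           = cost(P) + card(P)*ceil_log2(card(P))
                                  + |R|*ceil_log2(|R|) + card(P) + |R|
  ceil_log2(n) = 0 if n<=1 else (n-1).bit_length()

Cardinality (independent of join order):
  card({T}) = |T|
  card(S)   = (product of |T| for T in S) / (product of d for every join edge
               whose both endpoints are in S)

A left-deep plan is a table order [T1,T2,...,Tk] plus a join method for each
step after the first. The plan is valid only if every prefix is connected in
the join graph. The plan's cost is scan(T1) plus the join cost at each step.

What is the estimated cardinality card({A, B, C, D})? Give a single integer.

12000

Tables in S: A(60), B(40), C(400), D(50)
Edges inside S: B-C(d=2), C-A(d=80), C-D(d=25)
numerator = 60 * 40 * 400 * 50 = 48000000
denominator = 2 * 80 * 25 = 4000
card(S) = 48000000 / 4000 = 12000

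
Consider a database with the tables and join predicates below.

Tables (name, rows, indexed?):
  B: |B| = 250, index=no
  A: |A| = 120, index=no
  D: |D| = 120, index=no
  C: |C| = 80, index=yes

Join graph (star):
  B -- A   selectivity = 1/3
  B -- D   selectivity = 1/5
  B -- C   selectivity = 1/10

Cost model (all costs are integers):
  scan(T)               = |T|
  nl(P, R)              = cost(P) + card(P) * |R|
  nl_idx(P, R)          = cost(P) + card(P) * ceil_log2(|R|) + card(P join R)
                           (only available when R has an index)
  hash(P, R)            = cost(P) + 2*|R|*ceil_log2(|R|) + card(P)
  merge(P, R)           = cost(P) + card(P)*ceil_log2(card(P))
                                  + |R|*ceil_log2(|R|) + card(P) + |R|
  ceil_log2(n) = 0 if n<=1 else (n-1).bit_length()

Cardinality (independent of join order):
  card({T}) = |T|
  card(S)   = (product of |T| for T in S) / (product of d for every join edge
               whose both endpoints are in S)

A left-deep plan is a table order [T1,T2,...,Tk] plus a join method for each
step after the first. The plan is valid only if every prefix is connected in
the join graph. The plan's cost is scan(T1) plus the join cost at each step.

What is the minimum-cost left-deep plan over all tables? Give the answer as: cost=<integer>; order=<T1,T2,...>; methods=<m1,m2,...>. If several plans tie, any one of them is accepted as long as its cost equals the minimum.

cost=54980; order=B,C,D,A; methods=hash,hash,hash

Selinger DP (subsets sized 1..n):
  {B}: scan cost=250, card=250
  {A}: scan cost=120, card=120
  {D}: scan cost=120, card=120
  {C}: scan cost=80, card=80
  {AB}: card=10000; try (A,hash)→2180, (B,merge)→3330, (A,merge)→3460, (B,hash)→4240, (B,nl)→30120, (A,nl)→30250; best=2180 via (A,hash)
  {BD}: card=6000; try (D,hash)→2180, (B,merge)→3330, (D,merge)→3460, (B,hash)→4240, (B,nl)→30120, (D,nl)→30250; best=2180 via (D,hash)
  {BC}: card=2000; try (C,hash)→1620, (B,merge)→2970, (C,merge)→3140, (C,nl_idx)→4000, (B,hash)→4160, (B,nl)→20080 …(+1); best=1620 via (C,hash)
  {ABD}: card=240000; try (A,hash)→9860, (D,hash)→13860, (A,merge)→87140, (D,merge)→153140, (A,nl)→722180, (D,nl)→1202180; best=9860 via (A,hash)
  {ABC}: card=80000; try (A,hash)→5300, (C,hash)→13300, (A,merge)→26580, (C,nl_idx)→152180, (C,merge)→152820, (A,nl)→241620 …(+1); best=5300 via (A,hash)
  {BCD}: card=48000; try (D,hash)→5300, (C,hash)→9300, (D,merge)→26580, (C,merge)→86820, (C,nl_idx)→92180, (D,nl)→241620 …(+1); best=5300 via (D,hash)
  {ABCD}: card=1920000; try (A,hash)→54980, (D,hash)→86980, (C,hash)→250980, (A,merge)→822260, (D,merge)→1446260, (C,nl_idx)→3609860 …(+4); best=54980 via (A,hash)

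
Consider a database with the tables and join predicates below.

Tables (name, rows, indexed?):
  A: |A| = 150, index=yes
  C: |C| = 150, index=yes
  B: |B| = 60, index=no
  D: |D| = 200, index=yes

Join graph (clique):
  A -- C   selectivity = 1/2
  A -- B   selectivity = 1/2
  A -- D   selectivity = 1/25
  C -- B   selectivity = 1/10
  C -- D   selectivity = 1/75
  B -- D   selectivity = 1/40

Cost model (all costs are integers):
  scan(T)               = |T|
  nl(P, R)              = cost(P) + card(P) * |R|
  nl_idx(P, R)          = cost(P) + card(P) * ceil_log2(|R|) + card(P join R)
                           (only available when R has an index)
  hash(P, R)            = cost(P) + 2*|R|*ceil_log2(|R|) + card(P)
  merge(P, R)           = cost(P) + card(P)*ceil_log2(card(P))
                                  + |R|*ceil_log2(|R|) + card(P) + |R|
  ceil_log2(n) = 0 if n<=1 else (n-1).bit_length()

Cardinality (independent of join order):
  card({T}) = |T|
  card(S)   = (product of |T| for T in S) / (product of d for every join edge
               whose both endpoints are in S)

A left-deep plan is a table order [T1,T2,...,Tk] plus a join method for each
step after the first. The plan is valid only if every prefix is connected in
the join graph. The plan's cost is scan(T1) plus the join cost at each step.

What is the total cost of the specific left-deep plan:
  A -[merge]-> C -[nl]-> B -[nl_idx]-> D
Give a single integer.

step 1: scan A: cost=150, card=150
step 2: join C via merge
    card(P join C) = 150*150/(2) = 11250
    cost = 150 + 150*8 + 150*8 + 150 + 150 = 2850
step 3: join B via nl
    card(P join B) = 11250*60/(2*10) = 33750
    cost = 2850 + 11250*60 = 677850
step 4: join D via nl_idx
    card(P join D) = 33750*200/(25*75*40) = 90
    cost = 677850 + 33750*8 + 90 = 947940

947940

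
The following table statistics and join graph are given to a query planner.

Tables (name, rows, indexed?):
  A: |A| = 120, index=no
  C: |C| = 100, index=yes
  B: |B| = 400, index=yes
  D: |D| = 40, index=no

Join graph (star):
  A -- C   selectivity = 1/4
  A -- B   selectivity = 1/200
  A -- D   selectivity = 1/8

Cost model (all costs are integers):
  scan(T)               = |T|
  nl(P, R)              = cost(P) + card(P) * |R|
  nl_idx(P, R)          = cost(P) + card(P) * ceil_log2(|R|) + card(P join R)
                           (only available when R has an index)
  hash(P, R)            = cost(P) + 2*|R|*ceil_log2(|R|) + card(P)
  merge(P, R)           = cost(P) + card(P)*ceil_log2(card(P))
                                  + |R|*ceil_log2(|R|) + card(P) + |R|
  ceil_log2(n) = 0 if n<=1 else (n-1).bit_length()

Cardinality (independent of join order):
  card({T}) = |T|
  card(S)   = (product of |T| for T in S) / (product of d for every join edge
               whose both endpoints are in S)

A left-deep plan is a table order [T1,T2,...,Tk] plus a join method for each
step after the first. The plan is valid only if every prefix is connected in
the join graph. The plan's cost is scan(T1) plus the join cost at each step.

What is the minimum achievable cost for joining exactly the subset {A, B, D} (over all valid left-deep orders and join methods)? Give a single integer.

2160

Selinger DP over subsets of {A,B,D}:
  {A}: scan cost=120, card=120
  {B}: scan cost=400, card=400
  {D}: scan cost=40, card=40
  {AB}: card=240; try (B,nl_idx)→1440, (A,hash)→2480, (B,merge)→5080, (A,merge)→5360, (B,hash)→7440, (B,nl)→48120 …(+1); best=1440 via (B,nl_idx)
  {AD}: card=600; try (D,hash)→720, (A,merge)→1280, (D,merge)→1360, (A,hash)→1760, (A,nl)→4840, (D,nl)→4920; best=720 via (D,hash)
  {ABD}: card=1200; try (D,hash)→2160, (D,merge)→3880, (B,nl_idx)→7320, (B,hash)→8520, (D,nl)→11040, (B,merge)→11320 …(+1); best=2160 via (D,hash)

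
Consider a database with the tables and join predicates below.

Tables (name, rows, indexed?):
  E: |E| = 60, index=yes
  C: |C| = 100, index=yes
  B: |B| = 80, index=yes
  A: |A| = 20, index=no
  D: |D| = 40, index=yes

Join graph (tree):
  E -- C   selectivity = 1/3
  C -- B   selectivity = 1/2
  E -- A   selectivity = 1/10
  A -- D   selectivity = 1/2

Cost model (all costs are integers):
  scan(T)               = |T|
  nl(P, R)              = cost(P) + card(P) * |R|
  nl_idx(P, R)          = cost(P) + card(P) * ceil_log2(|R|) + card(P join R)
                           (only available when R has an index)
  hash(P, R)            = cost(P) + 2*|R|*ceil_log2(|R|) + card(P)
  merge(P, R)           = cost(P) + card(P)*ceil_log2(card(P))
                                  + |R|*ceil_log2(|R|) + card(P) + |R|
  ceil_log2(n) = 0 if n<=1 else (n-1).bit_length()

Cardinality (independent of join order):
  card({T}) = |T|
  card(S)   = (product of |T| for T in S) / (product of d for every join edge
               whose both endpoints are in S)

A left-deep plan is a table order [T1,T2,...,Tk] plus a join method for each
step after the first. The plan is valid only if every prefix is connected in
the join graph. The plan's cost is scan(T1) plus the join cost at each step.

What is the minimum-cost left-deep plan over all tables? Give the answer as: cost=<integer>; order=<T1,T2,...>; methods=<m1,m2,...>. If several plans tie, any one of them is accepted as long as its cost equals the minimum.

Selinger DP (subsets sized 1..n):
  {E}: scan cost=60, card=60
  {C}: scan cost=100, card=100
  {B}: scan cost=80, card=80
  {A}: scan cost=20, card=20
  {D}: scan cost=40, card=40
  {CE}: card=2000; try (E,hash)→920, (C,merge)→1280, (E,merge)→1320, (C,hash)→1520, (C,nl_idx)→2480, (E,nl_idx)→2700 …(+2); best=920 via (E,hash)
  {AE}: card=120; try (E,nl_idx)→260, (A,hash)→320, (E,merge)→560, (A,merge)→600, (E,hash)→760, (E,nl)→1220 …(+1); best=260 via (E,nl_idx)
  {BC}: card=4000; try (B,hash)→1320, (C,merge)→1520, (B,merge)→1540, (C,hash)→1560, (C,nl_idx)→4640, (B,nl_idx)→4800 …(+2); best=1320 via (B,hash)
  {AD}: card=400; try (A,hash)→280, (D,merge)→420, (A,merge)→440, (D,hash)→520, (D,nl_idx)→540, (D,nl)→820 …(+1); best=280 via (A,hash)
  {BCE}: card=80000; try (B,hash)→4040, (E,hash)→6040, (B,merge)→25560, (E,merge)→53740, (B,nl_idx)→94920, (E,nl_idx)→105320 …(+2); best=4040 via (B,hash)
  {ACE}: card=4000; try (C,hash)→1780, (C,merge)→2020, (A,hash)→3120, (C,nl_idx)→5100, (C,nl)→12260, (A,merge)→25040 …(+1); best=1780 via (C,hash)
  {ADE}: card=2400; try (D,hash)→860, (E,hash)→1400, (D,merge)→1500, (D,nl_idx)→3380, (E,merge)→4700, (D,nl)→5060 …(+2); best=860 via (D,hash)
  {ABCE}: card=160000; try (B,hash)→6900, (B,merge)→54420, (A,hash)→84240, (B,nl_idx)→189780, (B,nl)→321780, (A,merge)→1444160 …(+1); best=6900 via (B,hash)
  {ACDE}: card=80000; try (C,hash)→4660, (D,hash)→6260, (C,merge)→32860, (D,merge)→54060, (C,nl_idx)→97660, (D,nl_idx)→105780 …(+2); best=4660 via (C,hash)
  {ABCDE}: card=3200000; try (B,hash)→85780, (D,hash)→167380, (B,merge)→1445300, (D,merge)→3047180, (B,nl_idx)→3764660, (D,nl_idx)→4166900 …(+2); best=85780 via (B,hash)

cost=85780; order=A,E,D,C,B; methods=nl_idx,hash,hash,hash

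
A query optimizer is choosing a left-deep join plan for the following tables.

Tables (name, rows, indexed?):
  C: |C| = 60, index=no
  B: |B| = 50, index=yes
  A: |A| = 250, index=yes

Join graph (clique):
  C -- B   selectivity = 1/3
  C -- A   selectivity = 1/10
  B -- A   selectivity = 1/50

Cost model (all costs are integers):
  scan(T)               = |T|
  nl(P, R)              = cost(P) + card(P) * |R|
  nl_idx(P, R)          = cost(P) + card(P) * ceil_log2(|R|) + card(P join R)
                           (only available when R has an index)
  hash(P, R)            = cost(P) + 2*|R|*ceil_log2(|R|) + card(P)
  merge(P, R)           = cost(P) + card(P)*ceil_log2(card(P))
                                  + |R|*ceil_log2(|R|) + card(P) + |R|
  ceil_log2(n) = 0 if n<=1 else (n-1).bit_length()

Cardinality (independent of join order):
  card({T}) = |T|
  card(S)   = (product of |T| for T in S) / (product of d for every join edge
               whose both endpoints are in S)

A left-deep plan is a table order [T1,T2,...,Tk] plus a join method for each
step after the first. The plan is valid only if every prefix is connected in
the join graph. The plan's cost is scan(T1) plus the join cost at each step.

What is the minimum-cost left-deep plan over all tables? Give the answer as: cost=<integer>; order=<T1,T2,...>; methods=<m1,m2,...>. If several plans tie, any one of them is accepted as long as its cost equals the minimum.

cost=1670; order=B,A,C; methods=nl_idx,hash

Selinger DP (subsets sized 1..n):
  {C}: scan cost=60, card=60
  {B}: scan cost=50, card=50
  {A}: scan cost=250, card=250
  {BC}: card=1000; try (B,hash)→720, (C,hash)→820, (C,merge)→820, (B,merge)→830, (B,nl_idx)→1420, (C,nl)→3050 …(+1); best=720 via (B,hash)
  {AC}: card=1500; try (C,hash)→1220, (A,nl_idx)→2040, (A,merge)→2730, (C,merge)→2920, (A,hash)→4120, (A,nl)→15060 …(+1); best=1220 via (C,hash)
  {AB}: card=250; try (A,nl_idx)→700, (B,hash)→1100, (B,nl_idx)→2000, (A,merge)→2650, (B,merge)→2850, (A,hash)→4100 …(+2); best=700 via (A,nl_idx)
  {ABC}: card=500; try (C,hash)→1670, (B,hash)→3320, (C,merge)→3370, (A,hash)→5720, (A,nl_idx)→9220, (B,nl_idx)→10720 …(+5); best=1670 via (C,hash)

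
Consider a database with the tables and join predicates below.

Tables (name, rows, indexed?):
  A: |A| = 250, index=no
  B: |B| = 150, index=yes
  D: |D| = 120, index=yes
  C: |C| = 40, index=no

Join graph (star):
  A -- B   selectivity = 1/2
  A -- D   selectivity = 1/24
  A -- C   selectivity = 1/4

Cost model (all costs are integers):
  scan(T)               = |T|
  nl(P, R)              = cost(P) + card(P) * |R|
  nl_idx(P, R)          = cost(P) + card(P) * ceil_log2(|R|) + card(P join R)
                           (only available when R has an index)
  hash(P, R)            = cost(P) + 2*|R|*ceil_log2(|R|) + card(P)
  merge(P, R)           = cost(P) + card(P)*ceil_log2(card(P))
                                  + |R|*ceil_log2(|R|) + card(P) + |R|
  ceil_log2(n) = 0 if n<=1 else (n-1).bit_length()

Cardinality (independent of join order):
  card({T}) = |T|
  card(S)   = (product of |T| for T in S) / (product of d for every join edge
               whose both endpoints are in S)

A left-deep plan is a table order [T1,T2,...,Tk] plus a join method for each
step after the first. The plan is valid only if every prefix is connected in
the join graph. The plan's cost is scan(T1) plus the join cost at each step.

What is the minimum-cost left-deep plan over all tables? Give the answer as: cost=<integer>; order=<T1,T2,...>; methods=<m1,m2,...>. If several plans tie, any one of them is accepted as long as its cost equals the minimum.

cost=18810; order=A,D,C,B; methods=hash,hash,hash

Selinger DP (subsets sized 1..n):
  {A}: scan cost=250, card=250
  {B}: scan cost=150, card=150
  {D}: scan cost=120, card=120
  {C}: scan cost=40, card=40
  {AB}: card=18750; try (B,hash)→2900, (A,merge)→3750, (B,merge)→3850, (A,hash)→4300, (B,nl_idx)→21000, (A,nl)→37650 …(+1); best=2900 via (B,hash)
  {AD}: card=1250; try (D,hash)→2180, (D,nl_idx)→3250, (A,merge)→3330, (D,merge)→3460, (A,hash)→4240, (A,nl)→30120 …(+1); best=2180 via (D,hash)
  {AC}: card=2500; try (C,hash)→980, (A,merge)→2570, (C,merge)→2780, (A,hash)→4080, (A,nl)→10040, (C,nl)→10250; best=980 via (C,hash)
  {ABD}: card=93750; try (B,hash)→5830, (B,merge)→18530, (D,hash)→23330, (B,nl_idx)→105930, (B,nl)→189680, (D,nl_idx)→227900 …(+2); best=5830 via (B,hash)
  {ABC}: card=187500; try (B,hash)→5880, (C,hash)→22130, (B,merge)→34830, (B,nl_idx)→208480, (C,merge)→303180, (B,nl)→375980 …(+1); best=5880 via (B,hash)
  {ACD}: card=12500; try (C,hash)→3910, (D,hash)→5160, (C,merge)→17460, (D,nl_idx)→30980, (D,merge)→34440, (C,nl)→52180 …(+1); best=3910 via (C,hash)
  {ABCD}: card=937500; try (B,hash)→18810, (C,hash)→100060, (B,merge)→192760, (D,hash)→195060, (B,nl_idx)→1041410, (C,merge)→1693610 …(+5); best=18810 via (B,hash)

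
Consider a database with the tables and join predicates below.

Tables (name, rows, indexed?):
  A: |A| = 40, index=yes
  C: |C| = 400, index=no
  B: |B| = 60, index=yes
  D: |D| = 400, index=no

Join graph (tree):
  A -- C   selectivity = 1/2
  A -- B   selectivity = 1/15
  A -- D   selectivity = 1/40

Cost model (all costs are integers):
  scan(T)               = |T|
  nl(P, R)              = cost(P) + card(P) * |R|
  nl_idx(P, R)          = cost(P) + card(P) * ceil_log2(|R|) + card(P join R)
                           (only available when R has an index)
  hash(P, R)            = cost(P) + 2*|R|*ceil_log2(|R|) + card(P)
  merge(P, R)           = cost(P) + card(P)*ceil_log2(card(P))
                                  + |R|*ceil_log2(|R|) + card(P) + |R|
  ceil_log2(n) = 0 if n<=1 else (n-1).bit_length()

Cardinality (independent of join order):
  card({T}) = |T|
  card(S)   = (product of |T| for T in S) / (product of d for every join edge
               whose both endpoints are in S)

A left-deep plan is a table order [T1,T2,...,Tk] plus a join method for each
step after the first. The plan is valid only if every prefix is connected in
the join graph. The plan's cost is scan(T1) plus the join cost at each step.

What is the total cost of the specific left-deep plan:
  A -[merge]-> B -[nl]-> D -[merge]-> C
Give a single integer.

87940

step 1: scan A: cost=40, card=40
step 2: join B via merge
    card(P join B) = 40*60/(15) = 160
    cost = 40 + 40*6 + 60*6 + 40 + 60 = 740
step 3: join D via nl
    card(P join D) = 160*400/(40) = 1600
    cost = 740 + 160*400 = 64740
step 4: join C via merge
    card(P join C) = 1600*400/(2) = 320000
    cost = 64740 + 1600*11 + 400*9 + 1600 + 400 = 87940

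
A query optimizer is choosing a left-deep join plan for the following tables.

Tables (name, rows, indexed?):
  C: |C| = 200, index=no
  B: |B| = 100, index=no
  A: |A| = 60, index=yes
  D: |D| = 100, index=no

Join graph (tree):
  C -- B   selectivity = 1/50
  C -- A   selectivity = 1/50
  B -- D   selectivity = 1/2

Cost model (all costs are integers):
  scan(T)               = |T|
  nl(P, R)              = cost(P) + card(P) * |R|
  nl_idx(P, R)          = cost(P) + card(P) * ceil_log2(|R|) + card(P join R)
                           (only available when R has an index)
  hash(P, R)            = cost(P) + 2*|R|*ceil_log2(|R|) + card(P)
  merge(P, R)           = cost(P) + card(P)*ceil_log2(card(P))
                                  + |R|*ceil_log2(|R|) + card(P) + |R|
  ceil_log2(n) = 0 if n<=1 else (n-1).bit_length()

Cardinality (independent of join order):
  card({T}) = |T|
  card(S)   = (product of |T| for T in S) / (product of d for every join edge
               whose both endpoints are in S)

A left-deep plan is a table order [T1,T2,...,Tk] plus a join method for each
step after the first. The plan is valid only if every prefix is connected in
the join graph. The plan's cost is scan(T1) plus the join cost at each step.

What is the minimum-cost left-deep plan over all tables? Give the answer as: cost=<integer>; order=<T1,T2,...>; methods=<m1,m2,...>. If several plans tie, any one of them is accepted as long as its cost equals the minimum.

Selinger DP (subsets sized 1..n):
  {C}: scan cost=200, card=200
  {B}: scan cost=100, card=100
  {A}: scan cost=60, card=60
  {D}: scan cost=100, card=100
  {BC}: card=400; try (B,hash)→1800, (C,merge)→2700, (B,merge)→2800, (C,hash)→3400, (C,nl)→20100, (B,nl)→20200; best=1800 via (B,hash)
  {AC}: card=240; try (A,hash)→1120, (A,nl_idx)→1640, (C,merge)→2280, (A,merge)→2420, (C,hash)→3320, (C,nl)→12060 …(+1); best=1120 via (A,hash)
  {BD}: card=5000; try (D,hash)→1600, (B,hash)→1600, (D,merge)→1700, (B,merge)→1700, (D,nl)→10100, (B,nl)→10100; best=1600 via (D,hash)
  {ABC}: card=480; try (B,hash)→2760, (A,hash)→2920, (B,merge)→4080, (A,nl_idx)→4680, (A,merge)→6220, (B,nl)→25120 …(+1); best=2760 via (B,hash)
  {BCD}: card=20000; try (D,hash)→3600, (D,merge)→6600, (C,hash)→9800, (D,nl)→41800, (C,merge)→73400, (C,nl)→1001600; best=3600 via (D,hash)
  {ABCD}: card=24000; try (D,hash)→4640, (D,merge)→8360, (A,hash)→24320, (D,nl)→50760, (A,nl_idx)→147600, (A,merge)→324020 …(+1); best=4640 via (D,hash)

cost=4640; order=C,A,B,D; methods=hash,hash,hash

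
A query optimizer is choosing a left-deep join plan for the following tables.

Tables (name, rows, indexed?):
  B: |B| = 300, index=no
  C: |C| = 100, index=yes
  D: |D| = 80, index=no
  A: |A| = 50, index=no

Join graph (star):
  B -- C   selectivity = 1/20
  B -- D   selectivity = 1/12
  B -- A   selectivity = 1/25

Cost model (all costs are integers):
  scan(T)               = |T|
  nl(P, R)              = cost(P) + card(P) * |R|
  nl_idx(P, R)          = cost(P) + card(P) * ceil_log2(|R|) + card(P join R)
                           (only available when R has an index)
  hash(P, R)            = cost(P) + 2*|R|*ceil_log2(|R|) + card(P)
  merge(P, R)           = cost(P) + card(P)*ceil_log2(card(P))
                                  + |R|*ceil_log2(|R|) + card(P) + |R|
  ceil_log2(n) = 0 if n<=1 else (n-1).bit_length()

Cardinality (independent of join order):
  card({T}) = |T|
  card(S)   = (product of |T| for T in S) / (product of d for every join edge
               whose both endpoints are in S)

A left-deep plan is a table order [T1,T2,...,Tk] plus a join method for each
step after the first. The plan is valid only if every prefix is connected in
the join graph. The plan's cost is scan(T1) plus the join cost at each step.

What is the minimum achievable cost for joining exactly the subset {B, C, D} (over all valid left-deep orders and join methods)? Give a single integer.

Selinger DP over subsets of {B,C,D}:
  {B}: scan cost=300, card=300
  {C}: scan cost=100, card=100
  {D}: scan cost=80, card=80
  {BC}: card=1500; try (C,hash)→2000, (C,nl_idx)→3900, (B,merge)→3900, (C,merge)→4100, (B,hash)→5600, (B,nl)→30100 …(+1); best=2000 via (C,hash)
  {BD}: card=2000; try (D,hash)→1720, (B,merge)→3720, (D,merge)→3940, (B,hash)→5560, (B,nl)→24080, (D,nl)→24300; best=1720 via (D,hash)
  {BCD}: card=10000; try (D,hash)→4620, (C,hash)→5120, (D,merge)→20640, (C,nl_idx)→25720, (C,merge)→26520, (D,nl)→122000 …(+1); best=4620 via (D,hash)

4620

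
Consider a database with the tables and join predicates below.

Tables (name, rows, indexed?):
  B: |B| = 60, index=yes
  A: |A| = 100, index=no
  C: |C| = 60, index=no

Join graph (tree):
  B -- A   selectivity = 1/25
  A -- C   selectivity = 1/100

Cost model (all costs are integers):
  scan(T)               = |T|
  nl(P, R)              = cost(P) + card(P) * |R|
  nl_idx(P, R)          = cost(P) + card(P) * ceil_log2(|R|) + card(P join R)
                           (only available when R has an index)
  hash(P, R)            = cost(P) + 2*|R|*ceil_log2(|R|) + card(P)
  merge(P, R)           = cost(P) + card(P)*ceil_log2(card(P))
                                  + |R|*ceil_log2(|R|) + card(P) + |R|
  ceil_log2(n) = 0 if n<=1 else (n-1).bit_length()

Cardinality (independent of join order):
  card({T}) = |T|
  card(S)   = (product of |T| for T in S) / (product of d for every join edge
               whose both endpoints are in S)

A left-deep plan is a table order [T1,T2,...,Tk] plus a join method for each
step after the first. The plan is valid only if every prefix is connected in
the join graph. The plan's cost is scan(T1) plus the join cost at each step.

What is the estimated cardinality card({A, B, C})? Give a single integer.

Tables in S: A(100), B(60), C(60)
Edges inside S: B-A(d=25), A-C(d=100)
numerator = 100 * 60 * 60 = 360000
denominator = 25 * 100 = 2500
card(S) = 360000 / 2500 = 144

144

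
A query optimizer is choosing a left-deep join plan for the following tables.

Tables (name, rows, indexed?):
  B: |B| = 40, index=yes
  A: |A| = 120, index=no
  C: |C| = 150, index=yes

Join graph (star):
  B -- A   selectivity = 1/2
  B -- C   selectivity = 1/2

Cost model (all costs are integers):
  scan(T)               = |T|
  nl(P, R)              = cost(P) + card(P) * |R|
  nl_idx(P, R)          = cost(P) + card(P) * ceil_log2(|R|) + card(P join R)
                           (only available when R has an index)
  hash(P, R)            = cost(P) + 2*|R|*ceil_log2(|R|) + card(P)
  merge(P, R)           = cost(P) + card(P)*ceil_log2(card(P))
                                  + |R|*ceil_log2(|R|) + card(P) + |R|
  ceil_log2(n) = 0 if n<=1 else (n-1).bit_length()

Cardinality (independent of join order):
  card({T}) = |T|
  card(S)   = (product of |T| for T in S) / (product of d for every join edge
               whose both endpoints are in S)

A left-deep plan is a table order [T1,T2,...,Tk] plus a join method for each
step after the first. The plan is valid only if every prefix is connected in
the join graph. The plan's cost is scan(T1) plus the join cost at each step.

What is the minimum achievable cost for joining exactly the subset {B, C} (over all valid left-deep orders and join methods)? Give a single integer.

Selinger DP over subsets of {B,C}:
  {B}: scan cost=40, card=40
  {C}: scan cost=150, card=150
  {BC}: card=3000; try (B,hash)→780, (C,merge)→1670, (B,merge)→1780, (C,hash)→2480, (C,nl_idx)→3360, (B,nl_idx)→4050 …(+2); best=780 via (B,hash)

780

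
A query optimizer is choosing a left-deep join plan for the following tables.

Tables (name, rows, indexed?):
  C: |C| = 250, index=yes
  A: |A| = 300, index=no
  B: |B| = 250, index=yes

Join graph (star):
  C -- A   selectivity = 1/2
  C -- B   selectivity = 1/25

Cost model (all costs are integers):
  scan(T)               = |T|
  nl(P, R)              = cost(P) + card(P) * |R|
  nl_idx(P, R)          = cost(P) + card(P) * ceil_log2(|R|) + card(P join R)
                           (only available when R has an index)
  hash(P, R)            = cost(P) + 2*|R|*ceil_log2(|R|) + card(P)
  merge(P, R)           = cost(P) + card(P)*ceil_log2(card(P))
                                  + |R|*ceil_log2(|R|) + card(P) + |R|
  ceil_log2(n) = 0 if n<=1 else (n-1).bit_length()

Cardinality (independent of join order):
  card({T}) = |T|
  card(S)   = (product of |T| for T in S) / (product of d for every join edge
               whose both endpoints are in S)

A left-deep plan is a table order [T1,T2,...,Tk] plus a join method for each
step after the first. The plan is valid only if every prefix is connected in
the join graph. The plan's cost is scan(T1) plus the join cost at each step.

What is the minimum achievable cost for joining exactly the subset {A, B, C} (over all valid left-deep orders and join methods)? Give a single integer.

12400

Selinger DP over subsets of {A,B,C}:
  {C}: scan cost=250, card=250
  {A}: scan cost=300, card=300
  {B}: scan cost=250, card=250
  {AC}: card=37500; try (C,hash)→4600, (A,merge)→5500, (C,merge)→5550, (A,hash)→5900, (C,nl_idx)→40200, (A,nl)→75250 …(+1); best=4600 via (C,hash)
  {BC}: card=2500; try (C,hash)→4500, (B,hash)→4500, (C,merge)→4750, (C,nl_idx)→4750, (B,merge)→4750, (B,nl_idx)→4750 …(+2); best=4500 via (C,hash)
  {ABC}: card=375000; try (A,hash)→12400, (A,merge)→40000, (B,hash)→46100, (B,merge)→644350, (B,nl_idx)→679600, (A,nl)→754500 …(+1); best=12400 via (A,hash)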